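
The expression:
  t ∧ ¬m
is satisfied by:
  {t: True, m: False}


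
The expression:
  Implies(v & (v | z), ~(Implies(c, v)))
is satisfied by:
  {v: False}


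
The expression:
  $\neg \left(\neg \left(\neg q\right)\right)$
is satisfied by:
  {q: False}


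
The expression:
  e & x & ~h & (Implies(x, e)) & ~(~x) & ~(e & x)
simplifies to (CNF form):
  False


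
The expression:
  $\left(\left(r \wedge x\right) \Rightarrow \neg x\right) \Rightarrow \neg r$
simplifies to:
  $x \vee \neg r$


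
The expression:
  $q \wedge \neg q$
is never true.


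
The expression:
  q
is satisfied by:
  {q: True}


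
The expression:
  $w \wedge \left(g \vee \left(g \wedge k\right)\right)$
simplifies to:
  $g \wedge w$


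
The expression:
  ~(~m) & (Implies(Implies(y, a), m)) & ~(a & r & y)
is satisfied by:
  {m: True, y: False, a: False, r: False}
  {m: True, r: True, y: False, a: False}
  {m: True, a: True, y: False, r: False}
  {m: True, r: True, a: True, y: False}
  {m: True, y: True, a: False, r: False}
  {m: True, r: True, y: True, a: False}
  {m: True, a: True, y: True, r: False}


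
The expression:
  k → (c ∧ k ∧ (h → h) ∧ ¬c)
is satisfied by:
  {k: False}


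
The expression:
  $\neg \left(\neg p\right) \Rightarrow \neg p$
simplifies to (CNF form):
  $\neg p$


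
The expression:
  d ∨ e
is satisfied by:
  {d: True, e: True}
  {d: True, e: False}
  {e: True, d: False}


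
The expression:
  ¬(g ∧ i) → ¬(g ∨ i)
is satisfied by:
  {i: False, g: False}
  {g: True, i: True}


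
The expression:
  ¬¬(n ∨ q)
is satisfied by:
  {n: True, q: True}
  {n: True, q: False}
  {q: True, n: False}


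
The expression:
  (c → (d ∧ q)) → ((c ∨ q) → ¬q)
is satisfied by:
  {c: True, d: False, q: False}
  {d: False, q: False, c: False}
  {c: True, d: True, q: False}
  {d: True, c: False, q: False}
  {q: True, c: True, d: False}


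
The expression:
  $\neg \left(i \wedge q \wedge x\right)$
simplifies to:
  $\neg i \vee \neg q \vee \neg x$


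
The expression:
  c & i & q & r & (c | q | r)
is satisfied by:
  {r: True, i: True, c: True, q: True}


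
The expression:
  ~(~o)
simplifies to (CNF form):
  o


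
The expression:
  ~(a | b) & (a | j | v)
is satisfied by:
  {v: True, j: True, b: False, a: False}
  {v: True, b: False, j: False, a: False}
  {j: True, v: False, b: False, a: False}


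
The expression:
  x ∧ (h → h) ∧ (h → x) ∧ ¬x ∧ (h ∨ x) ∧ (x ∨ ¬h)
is never true.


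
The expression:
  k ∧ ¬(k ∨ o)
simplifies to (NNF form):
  False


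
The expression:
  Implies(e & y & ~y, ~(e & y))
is always true.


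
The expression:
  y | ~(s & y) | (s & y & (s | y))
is always true.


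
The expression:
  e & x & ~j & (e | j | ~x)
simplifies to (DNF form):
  e & x & ~j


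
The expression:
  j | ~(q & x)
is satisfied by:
  {j: True, q: False, x: False}
  {j: False, q: False, x: False}
  {x: True, j: True, q: False}
  {x: True, j: False, q: False}
  {q: True, j: True, x: False}
  {q: True, j: False, x: False}
  {q: True, x: True, j: True}


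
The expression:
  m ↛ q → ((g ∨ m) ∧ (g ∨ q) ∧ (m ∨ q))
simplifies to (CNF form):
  g ∨ q ∨ ¬m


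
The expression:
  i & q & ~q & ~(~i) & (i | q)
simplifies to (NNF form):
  False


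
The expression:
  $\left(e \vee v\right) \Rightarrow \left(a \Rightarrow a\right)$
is always true.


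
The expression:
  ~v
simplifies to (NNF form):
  ~v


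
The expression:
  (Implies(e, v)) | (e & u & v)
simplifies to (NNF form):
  v | ~e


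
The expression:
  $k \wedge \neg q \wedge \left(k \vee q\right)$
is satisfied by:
  {k: True, q: False}


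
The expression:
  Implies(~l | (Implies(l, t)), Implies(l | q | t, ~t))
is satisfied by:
  {t: False}


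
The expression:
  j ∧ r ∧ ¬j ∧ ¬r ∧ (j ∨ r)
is never true.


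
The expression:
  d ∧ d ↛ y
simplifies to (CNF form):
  d ∧ ¬y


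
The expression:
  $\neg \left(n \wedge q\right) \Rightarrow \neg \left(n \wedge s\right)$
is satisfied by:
  {q: True, s: False, n: False}
  {s: False, n: False, q: False}
  {n: True, q: True, s: False}
  {n: True, s: False, q: False}
  {q: True, s: True, n: False}
  {s: True, q: False, n: False}
  {n: True, s: True, q: True}


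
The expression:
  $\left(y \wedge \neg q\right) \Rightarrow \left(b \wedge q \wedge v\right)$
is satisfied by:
  {q: True, y: False}
  {y: False, q: False}
  {y: True, q: True}


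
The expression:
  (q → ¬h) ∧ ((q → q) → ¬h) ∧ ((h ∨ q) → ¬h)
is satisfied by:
  {h: False}


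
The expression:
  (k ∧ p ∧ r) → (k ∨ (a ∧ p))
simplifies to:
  True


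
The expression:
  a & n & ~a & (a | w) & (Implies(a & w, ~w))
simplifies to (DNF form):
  False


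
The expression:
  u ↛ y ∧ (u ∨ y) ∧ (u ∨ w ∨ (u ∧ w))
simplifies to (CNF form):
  u ∧ ¬y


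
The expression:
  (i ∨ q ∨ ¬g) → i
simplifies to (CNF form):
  (g ∨ i) ∧ (i ∨ ¬q)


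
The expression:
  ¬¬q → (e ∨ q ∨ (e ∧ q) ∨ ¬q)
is always true.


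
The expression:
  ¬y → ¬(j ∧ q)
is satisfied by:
  {y: True, q: False, j: False}
  {q: False, j: False, y: False}
  {j: True, y: True, q: False}
  {j: True, q: False, y: False}
  {y: True, q: True, j: False}
  {q: True, y: False, j: False}
  {j: True, q: True, y: True}


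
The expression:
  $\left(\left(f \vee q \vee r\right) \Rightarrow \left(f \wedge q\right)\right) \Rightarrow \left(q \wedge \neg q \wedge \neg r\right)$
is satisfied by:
  {r: True, f: False, q: False}
  {q: True, r: True, f: False}
  {q: True, r: False, f: False}
  {f: True, r: True, q: False}
  {f: True, r: False, q: False}


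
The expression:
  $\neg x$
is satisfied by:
  {x: False}


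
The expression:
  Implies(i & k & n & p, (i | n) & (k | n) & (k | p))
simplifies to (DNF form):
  True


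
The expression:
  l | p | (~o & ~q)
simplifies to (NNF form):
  l | p | (~o & ~q)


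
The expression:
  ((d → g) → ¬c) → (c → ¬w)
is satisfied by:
  {g: True, w: False, c: False, d: False}
  {g: False, w: False, c: False, d: False}
  {d: True, g: True, w: False, c: False}
  {d: True, g: False, w: False, c: False}
  {g: True, c: True, d: False, w: False}
  {c: True, d: False, w: False, g: False}
  {d: True, c: True, g: True, w: False}
  {d: True, c: True, g: False, w: False}
  {g: True, w: True, d: False, c: False}
  {w: True, d: False, c: False, g: False}
  {g: True, d: True, w: True, c: False}
  {d: True, w: True, g: False, c: False}
  {g: True, c: True, w: True, d: False}
  {c: True, w: True, d: False, g: False}
  {d: True, c: True, w: True, g: True}


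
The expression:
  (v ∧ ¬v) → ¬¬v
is always true.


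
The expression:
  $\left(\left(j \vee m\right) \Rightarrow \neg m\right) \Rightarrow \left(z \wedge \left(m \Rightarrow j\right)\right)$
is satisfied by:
  {z: True, m: True}
  {z: True, m: False}
  {m: True, z: False}


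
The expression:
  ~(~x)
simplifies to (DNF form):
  x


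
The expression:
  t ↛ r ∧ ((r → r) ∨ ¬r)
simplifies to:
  t ∧ ¬r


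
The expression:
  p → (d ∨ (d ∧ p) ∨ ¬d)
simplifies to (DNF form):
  True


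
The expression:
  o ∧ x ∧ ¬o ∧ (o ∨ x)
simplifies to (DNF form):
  False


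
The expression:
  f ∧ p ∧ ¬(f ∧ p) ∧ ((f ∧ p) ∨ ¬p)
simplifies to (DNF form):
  False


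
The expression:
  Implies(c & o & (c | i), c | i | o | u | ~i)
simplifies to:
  True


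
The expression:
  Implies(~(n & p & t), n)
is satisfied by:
  {n: True}


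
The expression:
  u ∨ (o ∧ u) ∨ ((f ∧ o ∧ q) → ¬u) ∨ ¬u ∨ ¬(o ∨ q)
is always true.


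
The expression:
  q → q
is always true.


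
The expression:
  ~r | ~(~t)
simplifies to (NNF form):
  t | ~r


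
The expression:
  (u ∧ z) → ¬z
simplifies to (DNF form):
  ¬u ∨ ¬z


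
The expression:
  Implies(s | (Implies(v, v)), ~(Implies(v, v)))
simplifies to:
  False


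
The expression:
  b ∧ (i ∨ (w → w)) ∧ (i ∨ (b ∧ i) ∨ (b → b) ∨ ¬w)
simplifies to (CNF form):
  b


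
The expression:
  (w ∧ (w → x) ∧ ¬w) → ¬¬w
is always true.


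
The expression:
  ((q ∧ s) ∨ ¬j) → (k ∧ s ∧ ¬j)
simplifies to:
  (j ∧ ¬q) ∨ (j ∧ ¬s) ∨ (k ∧ s ∧ ¬j)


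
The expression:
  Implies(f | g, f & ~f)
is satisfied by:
  {g: False, f: False}


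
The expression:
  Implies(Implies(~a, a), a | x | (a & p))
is always true.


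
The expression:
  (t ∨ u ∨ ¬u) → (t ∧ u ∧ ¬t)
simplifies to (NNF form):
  False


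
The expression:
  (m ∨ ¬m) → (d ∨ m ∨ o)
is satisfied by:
  {d: True, o: True, m: True}
  {d: True, o: True, m: False}
  {d: True, m: True, o: False}
  {d: True, m: False, o: False}
  {o: True, m: True, d: False}
  {o: True, m: False, d: False}
  {m: True, o: False, d: False}


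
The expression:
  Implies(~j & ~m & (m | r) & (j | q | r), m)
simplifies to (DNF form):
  j | m | ~r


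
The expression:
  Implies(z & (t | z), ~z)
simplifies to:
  ~z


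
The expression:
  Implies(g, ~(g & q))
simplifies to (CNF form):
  ~g | ~q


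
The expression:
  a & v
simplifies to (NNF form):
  a & v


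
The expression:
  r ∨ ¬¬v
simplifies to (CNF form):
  r ∨ v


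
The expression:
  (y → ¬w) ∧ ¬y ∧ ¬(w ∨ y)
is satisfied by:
  {y: False, w: False}


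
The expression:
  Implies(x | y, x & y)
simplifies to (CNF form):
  (x | ~x) & (x | ~y) & (y | ~x) & (y | ~y)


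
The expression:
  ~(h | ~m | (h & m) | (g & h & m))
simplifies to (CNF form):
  m & ~h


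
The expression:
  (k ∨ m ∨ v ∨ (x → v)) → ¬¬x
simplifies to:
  x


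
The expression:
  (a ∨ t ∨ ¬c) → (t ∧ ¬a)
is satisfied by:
  {t: True, c: True, a: False}
  {t: True, c: False, a: False}
  {c: True, t: False, a: False}


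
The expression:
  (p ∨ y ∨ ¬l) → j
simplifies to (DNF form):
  j ∨ (l ∧ ¬p ∧ ¬y)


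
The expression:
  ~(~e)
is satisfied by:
  {e: True}


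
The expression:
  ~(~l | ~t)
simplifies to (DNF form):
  l & t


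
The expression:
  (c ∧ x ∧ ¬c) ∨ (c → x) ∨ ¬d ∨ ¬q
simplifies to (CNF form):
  x ∨ ¬c ∨ ¬d ∨ ¬q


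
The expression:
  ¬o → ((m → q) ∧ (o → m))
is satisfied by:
  {q: True, o: True, m: False}
  {q: True, o: False, m: False}
  {o: True, q: False, m: False}
  {q: False, o: False, m: False}
  {q: True, m: True, o: True}
  {q: True, m: True, o: False}
  {m: True, o: True, q: False}


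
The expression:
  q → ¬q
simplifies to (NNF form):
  ¬q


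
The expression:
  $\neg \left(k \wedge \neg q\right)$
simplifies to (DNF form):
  $q \vee \neg k$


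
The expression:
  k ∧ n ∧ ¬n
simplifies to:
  False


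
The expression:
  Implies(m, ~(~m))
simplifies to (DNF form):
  True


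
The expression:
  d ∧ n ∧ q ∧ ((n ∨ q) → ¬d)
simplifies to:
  False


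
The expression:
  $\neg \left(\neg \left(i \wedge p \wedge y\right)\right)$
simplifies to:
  $i \wedge p \wedge y$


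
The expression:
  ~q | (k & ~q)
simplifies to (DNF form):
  ~q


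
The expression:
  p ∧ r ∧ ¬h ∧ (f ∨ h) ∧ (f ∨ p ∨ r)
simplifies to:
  f ∧ p ∧ r ∧ ¬h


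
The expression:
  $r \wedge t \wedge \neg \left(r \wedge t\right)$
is never true.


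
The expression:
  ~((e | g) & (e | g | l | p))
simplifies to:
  ~e & ~g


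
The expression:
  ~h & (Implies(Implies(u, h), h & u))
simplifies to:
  u & ~h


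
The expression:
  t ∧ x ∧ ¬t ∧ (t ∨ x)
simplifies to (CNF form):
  False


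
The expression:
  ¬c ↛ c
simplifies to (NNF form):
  True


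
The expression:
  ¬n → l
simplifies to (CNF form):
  l ∨ n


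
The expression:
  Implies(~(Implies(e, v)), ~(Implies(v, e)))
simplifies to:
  v | ~e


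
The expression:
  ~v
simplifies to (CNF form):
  ~v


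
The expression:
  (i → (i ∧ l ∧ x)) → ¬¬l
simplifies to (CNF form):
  i ∨ l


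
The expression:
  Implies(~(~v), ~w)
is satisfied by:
  {w: False, v: False}
  {v: True, w: False}
  {w: True, v: False}


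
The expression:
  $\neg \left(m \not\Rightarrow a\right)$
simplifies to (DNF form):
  $a \vee \neg m$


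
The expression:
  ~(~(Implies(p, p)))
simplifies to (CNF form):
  True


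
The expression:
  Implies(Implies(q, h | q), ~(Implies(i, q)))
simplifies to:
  i & ~q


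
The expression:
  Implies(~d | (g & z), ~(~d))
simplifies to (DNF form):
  d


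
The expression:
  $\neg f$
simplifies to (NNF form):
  $\neg f$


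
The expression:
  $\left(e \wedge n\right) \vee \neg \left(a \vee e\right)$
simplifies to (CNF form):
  $\left(e \vee \neg a\right) \wedge \left(e \vee \neg e\right) \wedge \left(n \vee \neg a\right) \wedge \left(n \vee \neg e\right)$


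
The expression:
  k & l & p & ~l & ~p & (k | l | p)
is never true.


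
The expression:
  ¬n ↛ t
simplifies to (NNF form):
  t ∨ ¬n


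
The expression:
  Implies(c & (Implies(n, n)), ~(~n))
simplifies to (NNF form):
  n | ~c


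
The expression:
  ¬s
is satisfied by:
  {s: False}


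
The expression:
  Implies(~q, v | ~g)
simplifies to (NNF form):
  q | v | ~g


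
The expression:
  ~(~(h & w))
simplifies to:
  h & w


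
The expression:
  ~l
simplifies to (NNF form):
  ~l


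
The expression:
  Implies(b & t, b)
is always true.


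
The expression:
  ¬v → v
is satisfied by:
  {v: True}


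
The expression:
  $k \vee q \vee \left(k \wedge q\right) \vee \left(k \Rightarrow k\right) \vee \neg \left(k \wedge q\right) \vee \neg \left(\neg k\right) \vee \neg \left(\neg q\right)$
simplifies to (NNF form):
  $\text{True}$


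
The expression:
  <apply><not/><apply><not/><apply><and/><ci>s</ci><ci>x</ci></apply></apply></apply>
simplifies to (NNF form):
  <apply><and/><ci>s</ci><ci>x</ci></apply>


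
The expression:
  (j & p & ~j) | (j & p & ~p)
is never true.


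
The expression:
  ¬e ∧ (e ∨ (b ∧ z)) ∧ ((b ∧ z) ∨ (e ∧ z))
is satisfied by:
  {z: True, b: True, e: False}


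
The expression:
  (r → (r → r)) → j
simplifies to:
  j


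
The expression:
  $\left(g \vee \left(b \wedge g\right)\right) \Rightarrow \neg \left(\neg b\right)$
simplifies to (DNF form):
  $b \vee \neg g$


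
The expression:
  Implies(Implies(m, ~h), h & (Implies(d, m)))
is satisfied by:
  {h: True, m: True, d: False}
  {h: True, m: False, d: False}
  {h: True, d: True, m: True}


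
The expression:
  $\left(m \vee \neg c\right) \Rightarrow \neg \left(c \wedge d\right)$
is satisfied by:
  {m: False, d: False, c: False}
  {c: True, m: False, d: False}
  {d: True, m: False, c: False}
  {c: True, d: True, m: False}
  {m: True, c: False, d: False}
  {c: True, m: True, d: False}
  {d: True, m: True, c: False}


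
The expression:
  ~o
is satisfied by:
  {o: False}


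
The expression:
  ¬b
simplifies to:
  ¬b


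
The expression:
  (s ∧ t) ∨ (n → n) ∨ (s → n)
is always true.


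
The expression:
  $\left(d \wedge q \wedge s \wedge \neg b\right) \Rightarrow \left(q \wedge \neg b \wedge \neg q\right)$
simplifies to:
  $b \vee \neg d \vee \neg q \vee \neg s$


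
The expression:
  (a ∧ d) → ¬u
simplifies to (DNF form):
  ¬a ∨ ¬d ∨ ¬u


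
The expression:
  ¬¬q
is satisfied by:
  {q: True}


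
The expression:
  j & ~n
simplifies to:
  j & ~n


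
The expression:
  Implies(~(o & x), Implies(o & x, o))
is always true.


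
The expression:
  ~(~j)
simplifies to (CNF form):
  j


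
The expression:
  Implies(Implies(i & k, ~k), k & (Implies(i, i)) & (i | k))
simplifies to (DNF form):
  k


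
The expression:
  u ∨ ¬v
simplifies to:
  u ∨ ¬v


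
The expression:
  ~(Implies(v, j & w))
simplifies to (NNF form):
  v & (~j | ~w)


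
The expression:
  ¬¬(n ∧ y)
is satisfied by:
  {y: True, n: True}


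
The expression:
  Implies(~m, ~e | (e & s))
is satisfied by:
  {s: True, m: True, e: False}
  {s: True, e: False, m: False}
  {m: True, e: False, s: False}
  {m: False, e: False, s: False}
  {s: True, m: True, e: True}
  {s: True, e: True, m: False}
  {m: True, e: True, s: False}


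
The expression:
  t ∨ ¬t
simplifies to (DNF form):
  True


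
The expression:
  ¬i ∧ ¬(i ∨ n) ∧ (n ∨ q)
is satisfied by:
  {q: True, n: False, i: False}


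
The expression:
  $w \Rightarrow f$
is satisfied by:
  {f: True, w: False}
  {w: False, f: False}
  {w: True, f: True}


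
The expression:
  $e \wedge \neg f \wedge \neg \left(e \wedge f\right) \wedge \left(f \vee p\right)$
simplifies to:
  $e \wedge p \wedge \neg f$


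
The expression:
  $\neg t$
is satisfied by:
  {t: False}


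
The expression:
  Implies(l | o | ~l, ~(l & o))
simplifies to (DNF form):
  ~l | ~o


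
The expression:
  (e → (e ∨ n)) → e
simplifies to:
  e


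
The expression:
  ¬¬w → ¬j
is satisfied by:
  {w: False, j: False}
  {j: True, w: False}
  {w: True, j: False}


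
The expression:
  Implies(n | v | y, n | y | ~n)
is always true.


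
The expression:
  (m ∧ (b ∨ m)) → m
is always true.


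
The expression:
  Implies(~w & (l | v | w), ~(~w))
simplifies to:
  w | (~l & ~v)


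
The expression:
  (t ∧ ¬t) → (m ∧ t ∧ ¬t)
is always true.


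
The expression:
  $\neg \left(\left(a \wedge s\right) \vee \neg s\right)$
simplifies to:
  $s \wedge \neg a$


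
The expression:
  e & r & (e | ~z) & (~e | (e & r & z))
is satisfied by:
  {r: True, z: True, e: True}


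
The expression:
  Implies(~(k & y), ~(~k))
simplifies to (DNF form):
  k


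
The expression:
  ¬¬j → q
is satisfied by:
  {q: True, j: False}
  {j: False, q: False}
  {j: True, q: True}


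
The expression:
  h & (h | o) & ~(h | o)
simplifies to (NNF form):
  False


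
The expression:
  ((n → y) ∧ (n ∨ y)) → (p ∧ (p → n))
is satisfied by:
  {p: True, n: True, y: False}
  {p: True, n: False, y: False}
  {n: True, p: False, y: False}
  {p: False, n: False, y: False}
  {y: True, p: True, n: True}


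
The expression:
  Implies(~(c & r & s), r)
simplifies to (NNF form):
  r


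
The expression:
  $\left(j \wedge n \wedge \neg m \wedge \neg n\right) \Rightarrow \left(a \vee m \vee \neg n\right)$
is always true.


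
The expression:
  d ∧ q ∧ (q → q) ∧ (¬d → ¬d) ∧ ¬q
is never true.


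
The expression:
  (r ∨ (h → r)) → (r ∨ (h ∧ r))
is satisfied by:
  {r: True, h: True}
  {r: True, h: False}
  {h: True, r: False}


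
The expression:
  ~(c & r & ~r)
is always true.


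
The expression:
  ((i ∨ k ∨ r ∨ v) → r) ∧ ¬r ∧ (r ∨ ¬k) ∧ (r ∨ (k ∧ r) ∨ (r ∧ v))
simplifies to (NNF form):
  False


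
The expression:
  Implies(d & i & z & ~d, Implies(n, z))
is always true.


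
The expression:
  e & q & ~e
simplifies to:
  False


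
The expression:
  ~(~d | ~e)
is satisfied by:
  {e: True, d: True}


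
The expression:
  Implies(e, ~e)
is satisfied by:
  {e: False}


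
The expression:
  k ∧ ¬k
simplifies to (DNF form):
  False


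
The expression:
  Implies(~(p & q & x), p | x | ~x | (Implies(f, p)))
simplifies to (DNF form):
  True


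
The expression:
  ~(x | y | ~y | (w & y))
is never true.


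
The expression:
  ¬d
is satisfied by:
  {d: False}


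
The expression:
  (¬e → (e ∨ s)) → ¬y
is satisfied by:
  {e: False, y: False, s: False}
  {s: True, e: False, y: False}
  {e: True, s: False, y: False}
  {s: True, e: True, y: False}
  {y: True, s: False, e: False}


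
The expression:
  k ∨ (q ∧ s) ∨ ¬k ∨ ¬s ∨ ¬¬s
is always true.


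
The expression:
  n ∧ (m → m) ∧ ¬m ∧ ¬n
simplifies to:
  False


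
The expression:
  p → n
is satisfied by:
  {n: True, p: False}
  {p: False, n: False}
  {p: True, n: True}


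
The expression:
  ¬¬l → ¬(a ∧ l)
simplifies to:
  ¬a ∨ ¬l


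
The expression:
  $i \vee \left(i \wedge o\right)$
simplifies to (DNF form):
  $i$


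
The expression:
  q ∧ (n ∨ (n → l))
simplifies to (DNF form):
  q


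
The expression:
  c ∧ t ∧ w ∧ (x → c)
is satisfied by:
  {t: True, c: True, w: True}


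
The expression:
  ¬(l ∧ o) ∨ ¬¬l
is always true.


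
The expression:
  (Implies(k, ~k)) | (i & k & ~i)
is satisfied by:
  {k: False}


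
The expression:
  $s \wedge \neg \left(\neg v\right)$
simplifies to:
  $s \wedge v$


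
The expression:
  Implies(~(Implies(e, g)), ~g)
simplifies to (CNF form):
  True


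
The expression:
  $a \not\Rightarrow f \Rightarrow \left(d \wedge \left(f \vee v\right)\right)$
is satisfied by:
  {d: True, f: True, v: True, a: False}
  {d: True, f: True, v: False, a: False}
  {f: True, v: True, d: False, a: False}
  {f: True, d: False, v: False, a: False}
  {d: True, v: True, f: False, a: False}
  {d: True, v: False, f: False, a: False}
  {v: True, d: False, f: False, a: False}
  {v: False, d: False, f: False, a: False}
  {a: True, d: True, f: True, v: True}
  {a: True, d: True, f: True, v: False}
  {a: True, f: True, v: True, d: False}
  {a: True, f: True, v: False, d: False}
  {a: True, d: True, v: True, f: False}


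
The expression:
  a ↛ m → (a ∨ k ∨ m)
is always true.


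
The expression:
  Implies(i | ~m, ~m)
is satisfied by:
  {m: False, i: False}
  {i: True, m: False}
  {m: True, i: False}


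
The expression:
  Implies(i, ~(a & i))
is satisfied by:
  {a: False, i: False}
  {i: True, a: False}
  {a: True, i: False}


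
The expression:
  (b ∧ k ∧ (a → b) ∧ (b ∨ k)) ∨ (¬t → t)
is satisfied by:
  {b: True, t: True, k: True}
  {b: True, t: True, k: False}
  {t: True, k: True, b: False}
  {t: True, k: False, b: False}
  {b: True, k: True, t: False}


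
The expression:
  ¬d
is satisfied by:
  {d: False}


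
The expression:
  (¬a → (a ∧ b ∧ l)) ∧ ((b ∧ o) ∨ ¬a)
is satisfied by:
  {a: True, b: True, o: True}


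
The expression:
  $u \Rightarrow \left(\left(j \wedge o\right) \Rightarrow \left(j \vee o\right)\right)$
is always true.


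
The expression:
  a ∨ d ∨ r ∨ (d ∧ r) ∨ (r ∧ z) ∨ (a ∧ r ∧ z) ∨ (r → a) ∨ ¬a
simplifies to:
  True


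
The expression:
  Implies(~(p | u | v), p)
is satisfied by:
  {u: True, v: True, p: True}
  {u: True, v: True, p: False}
  {u: True, p: True, v: False}
  {u: True, p: False, v: False}
  {v: True, p: True, u: False}
  {v: True, p: False, u: False}
  {p: True, v: False, u: False}


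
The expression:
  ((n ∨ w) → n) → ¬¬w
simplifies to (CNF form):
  w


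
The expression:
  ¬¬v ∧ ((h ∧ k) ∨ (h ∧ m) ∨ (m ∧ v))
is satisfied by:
  {k: True, m: True, h: True, v: True}
  {k: True, m: True, v: True, h: False}
  {m: True, h: True, v: True, k: False}
  {m: True, v: True, h: False, k: False}
  {k: True, h: True, v: True, m: False}


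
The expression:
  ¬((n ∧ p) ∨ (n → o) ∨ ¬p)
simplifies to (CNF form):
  False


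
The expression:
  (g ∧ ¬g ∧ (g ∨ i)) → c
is always true.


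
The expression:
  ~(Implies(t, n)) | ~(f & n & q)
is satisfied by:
  {q: False, n: False, f: False}
  {f: True, q: False, n: False}
  {n: True, q: False, f: False}
  {f: True, n: True, q: False}
  {q: True, f: False, n: False}
  {f: True, q: True, n: False}
  {n: True, q: True, f: False}


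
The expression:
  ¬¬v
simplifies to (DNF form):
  v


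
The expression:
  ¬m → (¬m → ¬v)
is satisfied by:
  {m: True, v: False}
  {v: False, m: False}
  {v: True, m: True}


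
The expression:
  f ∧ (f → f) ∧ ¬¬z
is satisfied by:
  {z: True, f: True}


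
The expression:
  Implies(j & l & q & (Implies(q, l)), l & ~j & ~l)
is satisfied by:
  {l: False, q: False, j: False}
  {j: True, l: False, q: False}
  {q: True, l: False, j: False}
  {j: True, q: True, l: False}
  {l: True, j: False, q: False}
  {j: True, l: True, q: False}
  {q: True, l: True, j: False}


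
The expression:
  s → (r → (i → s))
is always true.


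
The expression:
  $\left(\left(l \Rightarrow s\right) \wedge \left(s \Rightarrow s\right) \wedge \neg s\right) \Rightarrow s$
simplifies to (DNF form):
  $l \vee s$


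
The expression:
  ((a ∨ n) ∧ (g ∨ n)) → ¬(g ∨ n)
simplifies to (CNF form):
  ¬n ∧ (¬a ∨ ¬g)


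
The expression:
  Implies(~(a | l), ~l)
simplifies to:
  True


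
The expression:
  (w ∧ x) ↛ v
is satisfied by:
  {w: True, x: True, v: False}


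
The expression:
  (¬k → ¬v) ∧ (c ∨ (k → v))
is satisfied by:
  {c: True, k: False, v: False}
  {k: False, v: False, c: False}
  {c: True, k: True, v: False}
  {v: True, c: True, k: True}
  {v: True, k: True, c: False}


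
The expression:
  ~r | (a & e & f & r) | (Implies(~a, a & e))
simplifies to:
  a | ~r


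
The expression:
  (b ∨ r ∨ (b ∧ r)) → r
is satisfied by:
  {r: True, b: False}
  {b: False, r: False}
  {b: True, r: True}


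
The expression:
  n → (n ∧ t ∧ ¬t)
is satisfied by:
  {n: False}


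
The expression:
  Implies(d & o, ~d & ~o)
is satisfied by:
  {o: False, d: False}
  {d: True, o: False}
  {o: True, d: False}


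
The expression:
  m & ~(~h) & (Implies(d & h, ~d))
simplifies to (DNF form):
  h & m & ~d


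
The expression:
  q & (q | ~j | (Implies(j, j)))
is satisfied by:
  {q: True}


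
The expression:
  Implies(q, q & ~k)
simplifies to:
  ~k | ~q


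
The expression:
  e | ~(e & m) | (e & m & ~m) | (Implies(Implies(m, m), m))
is always true.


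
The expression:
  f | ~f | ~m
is always true.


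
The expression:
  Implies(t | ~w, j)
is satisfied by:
  {j: True, w: True, t: False}
  {j: True, w: False, t: False}
  {t: True, j: True, w: True}
  {t: True, j: True, w: False}
  {w: True, t: False, j: False}


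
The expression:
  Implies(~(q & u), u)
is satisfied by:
  {u: True}


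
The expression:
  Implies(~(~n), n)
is always true.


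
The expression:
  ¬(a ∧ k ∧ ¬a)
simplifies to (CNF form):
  True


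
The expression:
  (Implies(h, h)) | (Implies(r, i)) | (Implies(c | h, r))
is always true.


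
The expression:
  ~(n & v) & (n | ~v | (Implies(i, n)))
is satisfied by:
  {n: False, v: False, i: False}
  {i: True, n: False, v: False}
  {n: True, i: False, v: False}
  {i: True, n: True, v: False}
  {v: True, i: False, n: False}


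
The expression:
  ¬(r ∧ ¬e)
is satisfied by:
  {e: True, r: False}
  {r: False, e: False}
  {r: True, e: True}


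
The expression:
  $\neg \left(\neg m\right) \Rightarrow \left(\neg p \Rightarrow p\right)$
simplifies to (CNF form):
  $p \vee \neg m$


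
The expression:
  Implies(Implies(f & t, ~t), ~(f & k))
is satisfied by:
  {t: True, k: False, f: False}
  {k: False, f: False, t: False}
  {f: True, t: True, k: False}
  {f: True, k: False, t: False}
  {t: True, k: True, f: False}
  {k: True, t: False, f: False}
  {f: True, k: True, t: True}


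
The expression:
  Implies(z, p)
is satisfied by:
  {p: True, z: False}
  {z: False, p: False}
  {z: True, p: True}


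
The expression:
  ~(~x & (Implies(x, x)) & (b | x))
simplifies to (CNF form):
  x | ~b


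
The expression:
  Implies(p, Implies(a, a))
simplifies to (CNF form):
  True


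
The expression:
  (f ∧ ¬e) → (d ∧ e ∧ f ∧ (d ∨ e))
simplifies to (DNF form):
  e ∨ ¬f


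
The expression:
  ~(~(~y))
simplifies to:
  ~y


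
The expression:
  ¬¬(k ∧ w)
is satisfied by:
  {w: True, k: True}


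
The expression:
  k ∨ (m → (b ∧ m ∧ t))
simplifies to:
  k ∨ (b ∧ t) ∨ ¬m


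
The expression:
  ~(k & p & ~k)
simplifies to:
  True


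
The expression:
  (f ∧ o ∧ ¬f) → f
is always true.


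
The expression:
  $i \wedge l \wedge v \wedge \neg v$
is never true.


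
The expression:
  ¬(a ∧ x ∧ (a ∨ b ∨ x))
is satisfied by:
  {x: False, a: False}
  {a: True, x: False}
  {x: True, a: False}


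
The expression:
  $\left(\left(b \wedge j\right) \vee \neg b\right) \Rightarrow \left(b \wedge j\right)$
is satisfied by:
  {b: True}


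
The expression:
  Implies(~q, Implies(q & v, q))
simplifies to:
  True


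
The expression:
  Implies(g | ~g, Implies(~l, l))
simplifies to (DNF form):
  l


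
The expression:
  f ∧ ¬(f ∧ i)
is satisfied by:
  {f: True, i: False}


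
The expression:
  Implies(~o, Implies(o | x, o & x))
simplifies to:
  o | ~x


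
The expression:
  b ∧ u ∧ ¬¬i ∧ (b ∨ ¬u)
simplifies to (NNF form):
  b ∧ i ∧ u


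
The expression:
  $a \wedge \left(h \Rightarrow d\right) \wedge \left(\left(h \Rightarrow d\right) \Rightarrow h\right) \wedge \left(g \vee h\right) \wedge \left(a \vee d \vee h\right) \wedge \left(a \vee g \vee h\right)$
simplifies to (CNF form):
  $a \wedge d \wedge h$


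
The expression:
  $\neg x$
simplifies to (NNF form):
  $\neg x$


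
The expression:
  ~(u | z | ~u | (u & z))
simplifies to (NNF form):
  False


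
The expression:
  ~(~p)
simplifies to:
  p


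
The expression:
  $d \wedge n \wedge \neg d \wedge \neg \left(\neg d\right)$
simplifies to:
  $\text{False}$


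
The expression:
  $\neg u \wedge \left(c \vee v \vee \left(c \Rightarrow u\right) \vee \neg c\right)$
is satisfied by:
  {u: False}


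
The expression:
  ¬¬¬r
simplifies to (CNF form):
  ¬r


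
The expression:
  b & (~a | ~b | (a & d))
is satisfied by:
  {d: True, b: True, a: False}
  {b: True, a: False, d: False}
  {a: True, d: True, b: True}


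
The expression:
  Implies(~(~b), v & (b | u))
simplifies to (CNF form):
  v | ~b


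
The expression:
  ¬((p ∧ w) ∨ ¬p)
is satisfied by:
  {p: True, w: False}


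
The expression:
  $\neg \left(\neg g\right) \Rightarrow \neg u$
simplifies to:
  $\neg g \vee \neg u$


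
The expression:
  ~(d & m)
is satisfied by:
  {m: False, d: False}
  {d: True, m: False}
  {m: True, d: False}


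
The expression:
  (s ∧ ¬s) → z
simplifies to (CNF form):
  True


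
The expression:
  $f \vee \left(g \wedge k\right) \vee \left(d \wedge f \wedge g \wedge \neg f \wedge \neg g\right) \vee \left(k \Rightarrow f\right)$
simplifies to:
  $f \vee g \vee \neg k$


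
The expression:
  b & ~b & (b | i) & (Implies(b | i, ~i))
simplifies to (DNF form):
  False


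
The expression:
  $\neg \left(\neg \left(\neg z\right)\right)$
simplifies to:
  $\neg z$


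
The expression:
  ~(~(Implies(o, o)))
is always true.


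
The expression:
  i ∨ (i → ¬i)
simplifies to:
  True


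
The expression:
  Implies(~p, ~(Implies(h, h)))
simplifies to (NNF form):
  p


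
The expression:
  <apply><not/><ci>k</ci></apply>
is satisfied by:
  {k: False}


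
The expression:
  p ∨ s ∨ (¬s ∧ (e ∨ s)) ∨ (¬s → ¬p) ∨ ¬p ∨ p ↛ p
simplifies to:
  True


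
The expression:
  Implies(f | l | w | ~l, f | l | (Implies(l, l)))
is always true.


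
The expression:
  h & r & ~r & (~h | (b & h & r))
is never true.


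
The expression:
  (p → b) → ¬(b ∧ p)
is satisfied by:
  {p: False, b: False}
  {b: True, p: False}
  {p: True, b: False}


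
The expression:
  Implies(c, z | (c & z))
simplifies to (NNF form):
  z | ~c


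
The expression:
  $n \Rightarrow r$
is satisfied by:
  {r: True, n: False}
  {n: False, r: False}
  {n: True, r: True}


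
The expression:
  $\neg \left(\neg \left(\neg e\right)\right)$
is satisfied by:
  {e: False}


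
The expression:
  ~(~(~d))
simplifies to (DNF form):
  ~d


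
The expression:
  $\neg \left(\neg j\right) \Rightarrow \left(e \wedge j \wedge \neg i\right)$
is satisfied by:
  {e: True, j: False, i: False}
  {e: False, j: False, i: False}
  {i: True, e: True, j: False}
  {i: True, e: False, j: False}
  {j: True, e: True, i: False}


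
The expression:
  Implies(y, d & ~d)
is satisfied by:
  {y: False}


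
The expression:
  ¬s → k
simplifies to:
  k ∨ s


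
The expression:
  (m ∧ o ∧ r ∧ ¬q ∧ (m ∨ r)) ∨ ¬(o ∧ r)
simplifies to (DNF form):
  (m ∧ ¬q) ∨ ¬o ∨ ¬r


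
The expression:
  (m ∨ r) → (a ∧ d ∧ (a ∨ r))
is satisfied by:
  {d: True, a: True, r: False, m: False}
  {d: True, a: False, r: False, m: False}
  {a: True, d: False, r: False, m: False}
  {d: False, a: False, r: False, m: False}
  {d: True, m: True, a: True, r: False}
  {d: True, r: True, a: True, m: False}
  {d: True, m: True, r: True, a: True}


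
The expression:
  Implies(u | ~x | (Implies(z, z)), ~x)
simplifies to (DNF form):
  ~x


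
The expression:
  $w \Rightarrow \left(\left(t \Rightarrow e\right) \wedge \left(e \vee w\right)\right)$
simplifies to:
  $e \vee \neg t \vee \neg w$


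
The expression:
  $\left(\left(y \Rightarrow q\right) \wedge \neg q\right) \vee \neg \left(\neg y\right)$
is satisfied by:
  {y: True, q: False}
  {q: False, y: False}
  {q: True, y: True}


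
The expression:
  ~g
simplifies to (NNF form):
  ~g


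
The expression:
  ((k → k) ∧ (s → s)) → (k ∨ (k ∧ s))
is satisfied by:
  {k: True}


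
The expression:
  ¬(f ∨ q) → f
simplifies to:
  f ∨ q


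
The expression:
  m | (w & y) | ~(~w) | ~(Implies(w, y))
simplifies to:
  m | w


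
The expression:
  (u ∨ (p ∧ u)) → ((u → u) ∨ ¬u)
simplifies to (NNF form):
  True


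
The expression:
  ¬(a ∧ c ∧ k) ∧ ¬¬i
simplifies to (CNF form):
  i ∧ (¬a ∨ ¬c ∨ ¬k)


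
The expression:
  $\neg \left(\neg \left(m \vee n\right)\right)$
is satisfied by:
  {n: True, m: True}
  {n: True, m: False}
  {m: True, n: False}


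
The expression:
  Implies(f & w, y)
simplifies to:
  y | ~f | ~w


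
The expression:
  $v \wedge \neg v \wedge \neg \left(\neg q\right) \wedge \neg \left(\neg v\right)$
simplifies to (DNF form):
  $\text{False}$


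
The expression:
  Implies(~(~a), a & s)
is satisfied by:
  {s: True, a: False}
  {a: False, s: False}
  {a: True, s: True}


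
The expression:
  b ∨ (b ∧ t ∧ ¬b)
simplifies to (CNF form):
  b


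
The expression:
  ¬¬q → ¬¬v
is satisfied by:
  {v: True, q: False}
  {q: False, v: False}
  {q: True, v: True}


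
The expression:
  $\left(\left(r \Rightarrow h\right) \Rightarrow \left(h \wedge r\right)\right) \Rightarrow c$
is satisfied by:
  {c: True, r: False}
  {r: False, c: False}
  {r: True, c: True}


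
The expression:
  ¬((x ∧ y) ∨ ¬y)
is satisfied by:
  {y: True, x: False}


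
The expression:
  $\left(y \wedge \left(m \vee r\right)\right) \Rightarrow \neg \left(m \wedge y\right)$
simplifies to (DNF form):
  $\neg m \vee \neg y$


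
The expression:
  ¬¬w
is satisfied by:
  {w: True}


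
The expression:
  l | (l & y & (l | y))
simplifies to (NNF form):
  l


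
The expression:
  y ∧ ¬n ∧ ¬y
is never true.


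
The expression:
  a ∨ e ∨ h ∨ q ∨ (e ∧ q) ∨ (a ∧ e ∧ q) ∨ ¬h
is always true.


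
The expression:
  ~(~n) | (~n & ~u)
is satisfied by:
  {n: True, u: False}
  {u: False, n: False}
  {u: True, n: True}


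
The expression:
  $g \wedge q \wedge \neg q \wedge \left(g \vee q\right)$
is never true.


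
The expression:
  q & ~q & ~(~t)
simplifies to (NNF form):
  False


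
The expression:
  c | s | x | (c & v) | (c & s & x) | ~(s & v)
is always true.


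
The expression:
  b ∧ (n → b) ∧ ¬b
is never true.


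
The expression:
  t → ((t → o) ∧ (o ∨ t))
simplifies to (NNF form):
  o ∨ ¬t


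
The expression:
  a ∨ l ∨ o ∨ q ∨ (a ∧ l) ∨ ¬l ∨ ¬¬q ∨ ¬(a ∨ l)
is always true.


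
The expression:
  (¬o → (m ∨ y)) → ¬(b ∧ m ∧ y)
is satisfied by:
  {m: False, y: False, b: False}
  {b: True, m: False, y: False}
  {y: True, m: False, b: False}
  {b: True, y: True, m: False}
  {m: True, b: False, y: False}
  {b: True, m: True, y: False}
  {y: True, m: True, b: False}


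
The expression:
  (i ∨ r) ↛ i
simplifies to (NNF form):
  r ∧ ¬i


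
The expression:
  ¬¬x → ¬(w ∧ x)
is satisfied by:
  {w: False, x: False}
  {x: True, w: False}
  {w: True, x: False}


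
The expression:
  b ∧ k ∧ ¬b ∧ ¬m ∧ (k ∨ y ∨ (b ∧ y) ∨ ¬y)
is never true.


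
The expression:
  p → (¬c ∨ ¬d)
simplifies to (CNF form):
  ¬c ∨ ¬d ∨ ¬p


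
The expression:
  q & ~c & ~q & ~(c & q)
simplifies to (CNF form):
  False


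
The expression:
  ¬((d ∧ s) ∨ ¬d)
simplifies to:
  d ∧ ¬s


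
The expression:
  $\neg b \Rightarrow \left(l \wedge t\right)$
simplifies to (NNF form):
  $b \vee \left(l \wedge t\right)$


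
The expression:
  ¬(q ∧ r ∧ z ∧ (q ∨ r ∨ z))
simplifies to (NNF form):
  ¬q ∨ ¬r ∨ ¬z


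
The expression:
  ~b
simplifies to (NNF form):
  ~b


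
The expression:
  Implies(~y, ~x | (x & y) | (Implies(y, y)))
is always true.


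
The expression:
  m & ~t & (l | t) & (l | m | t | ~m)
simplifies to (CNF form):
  l & m & ~t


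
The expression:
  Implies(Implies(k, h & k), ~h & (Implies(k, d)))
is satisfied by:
  {h: False}


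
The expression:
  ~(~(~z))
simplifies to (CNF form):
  ~z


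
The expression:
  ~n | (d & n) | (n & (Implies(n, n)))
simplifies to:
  True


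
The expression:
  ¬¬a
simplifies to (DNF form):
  a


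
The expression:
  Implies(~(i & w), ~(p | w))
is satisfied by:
  {i: True, p: False, w: False}
  {p: False, w: False, i: False}
  {i: True, w: True, p: False}
  {i: True, p: True, w: True}


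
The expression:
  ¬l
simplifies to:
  ¬l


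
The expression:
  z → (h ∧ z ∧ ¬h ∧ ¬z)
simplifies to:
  ¬z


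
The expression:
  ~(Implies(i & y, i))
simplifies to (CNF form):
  False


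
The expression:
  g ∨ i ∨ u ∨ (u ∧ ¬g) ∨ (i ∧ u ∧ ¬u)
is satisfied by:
  {i: True, g: True, u: True}
  {i: True, g: True, u: False}
  {i: True, u: True, g: False}
  {i: True, u: False, g: False}
  {g: True, u: True, i: False}
  {g: True, u: False, i: False}
  {u: True, g: False, i: False}
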